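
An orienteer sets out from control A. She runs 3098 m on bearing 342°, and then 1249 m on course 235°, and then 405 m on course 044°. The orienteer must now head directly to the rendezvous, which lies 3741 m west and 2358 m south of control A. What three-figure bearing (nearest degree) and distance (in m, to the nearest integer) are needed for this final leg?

203°, 5289 m

Leg 1 (342°, 3098 m): east 3098 sin 342° = -957.33, north 3098 cos 342° = 2946.37
Leg 2 (235°, 1249 m): east 1249 sin 235° = -1023.12, north 1249 cos 235° = -716.40
Leg 3 (044°, 405 m): east 405 sin 44° = 281.34, north 405 cos 44° = 291.33
Current position: (-1699.12, 2521.31). Target: (-3741, -2358). Remaining: Δeast = -2041.88, Δnorth = -4879.31.
Bearing = atan2(-2041.88, -4879.31) mod 360° = 202.71°; distance = √((-2041.88)² + (-4879.31)²) = 5289.322 m.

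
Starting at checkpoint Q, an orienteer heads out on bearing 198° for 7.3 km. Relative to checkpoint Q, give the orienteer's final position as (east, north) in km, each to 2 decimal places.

(-2.26, -6.94)

Leg 1 (198°, 7.3 km): east 7.3 sin 198° = -2.26, north 7.3 cos 198° = -6.94
Summing: -2.26 km east, -6.94 km north → (-2.26, -6.94).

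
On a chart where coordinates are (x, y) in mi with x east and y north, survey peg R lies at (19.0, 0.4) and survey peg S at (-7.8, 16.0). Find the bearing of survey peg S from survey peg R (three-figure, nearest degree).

300°

Δeast = -7.8 − 19.0 = -26.80; Δnorth = 16.0 − 0.4 = 15.60.
Bearing = atan2(Δeast, Δnorth) mod 360° = 300.20° ≈ 300°.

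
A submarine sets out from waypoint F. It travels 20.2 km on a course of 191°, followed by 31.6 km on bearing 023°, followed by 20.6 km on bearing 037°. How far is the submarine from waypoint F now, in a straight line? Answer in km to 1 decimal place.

Leg 1 (191°, 20.2 km): east 20.2 sin 191° = -3.85, north 20.2 cos 191° = -19.83
Leg 2 (023°, 31.6 km): east 31.6 sin 23° = 12.35, north 31.6 cos 23° = 29.09
Leg 3 (037°, 20.6 km): east 20.6 sin 37° = 12.40, north 20.6 cos 37° = 16.45
Net: 20.89 east, 25.71 north. Distance = √((20.89)² + (25.71)²) = 33.128 km.

33.1 km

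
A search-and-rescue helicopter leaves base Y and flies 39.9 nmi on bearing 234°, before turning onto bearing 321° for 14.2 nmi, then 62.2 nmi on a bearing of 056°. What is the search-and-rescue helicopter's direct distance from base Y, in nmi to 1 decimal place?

24.6 nmi

Leg 1 (234°, 39.9 nmi): east 39.9 sin 234° = -32.28, north 39.9 cos 234° = -23.45
Leg 2 (321°, 14.2 nmi): east 14.2 sin 321° = -8.94, north 14.2 cos 321° = 11.04
Leg 3 (056°, 62.2 nmi): east 62.2 sin 56° = 51.57, north 62.2 cos 56° = 34.78
Net: 10.35 east, 22.36 north. Distance = √((10.35)² + (22.36)²) = 24.643 nmi.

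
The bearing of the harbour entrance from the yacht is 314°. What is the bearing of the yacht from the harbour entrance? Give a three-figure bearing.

Back-bearing = 314° − 180° = 134°.

134°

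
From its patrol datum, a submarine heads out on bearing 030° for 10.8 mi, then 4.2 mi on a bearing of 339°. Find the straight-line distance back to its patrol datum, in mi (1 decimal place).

Leg 1 (030°, 10.8 mi): east 10.8 sin 30° = 5.40, north 10.8 cos 30° = 9.35
Leg 2 (339°, 4.2 mi): east 4.2 sin 339° = -1.51, north 4.2 cos 339° = 3.92
Net: 3.89 east, 13.27 north. Distance = √((3.89)² + (13.27)²) = 13.834 mi.

13.8 mi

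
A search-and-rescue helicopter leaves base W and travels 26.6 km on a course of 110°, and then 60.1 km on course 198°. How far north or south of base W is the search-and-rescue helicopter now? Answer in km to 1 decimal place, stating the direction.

66.3 km south

Leg 1 (110°, 26.6 km): east 26.6 sin 110° = 25.00, north 26.6 cos 110° = -9.10
Leg 2 (198°, 60.1 km): east 60.1 sin 198° = -18.57, north 60.1 cos 198° = -57.16
Net north component: -66.26 km.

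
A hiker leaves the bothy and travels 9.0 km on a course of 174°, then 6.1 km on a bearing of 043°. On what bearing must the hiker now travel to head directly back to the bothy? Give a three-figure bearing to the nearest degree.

Leg 1 (174°, 9.0 km): east 9.0 sin 174° = 0.94, north 9.0 cos 174° = -8.95
Leg 2 (043°, 6.1 km): east 6.1 sin 43° = 4.16, north 6.1 cos 43° = 4.46
Net displacement: 5.10 east, -4.49 north. Direction back to start is (-5.10, 4.49): bearing = atan2(-5.10, 4.49) mod 360° = 311.35° ≈ 311°.

311°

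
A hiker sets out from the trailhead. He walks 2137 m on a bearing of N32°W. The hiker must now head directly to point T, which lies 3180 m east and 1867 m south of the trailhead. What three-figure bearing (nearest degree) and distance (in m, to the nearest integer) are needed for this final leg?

Leg 1 (N32°W, 2137 m): east 2137 sin 328° = -1132.44, north 2137 cos 328° = 1812.28
Current position: (-1132.44, 1812.28). Target: (3180, -1867). Remaining: Δeast = 4312.44, Δnorth = -3679.28.
Bearing = atan2(4312.44, -3679.28) mod 360° = 130.47°; distance = √((4312.44)² + (-3679.28)²) = 5668.704 m.

130°, 5669 m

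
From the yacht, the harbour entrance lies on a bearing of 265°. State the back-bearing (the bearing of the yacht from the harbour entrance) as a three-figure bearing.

Back-bearing = 265° − 180° = 085°.

085°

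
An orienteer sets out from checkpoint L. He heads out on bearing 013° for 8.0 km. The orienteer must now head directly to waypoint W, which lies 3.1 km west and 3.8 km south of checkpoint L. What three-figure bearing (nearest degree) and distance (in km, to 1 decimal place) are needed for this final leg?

Leg 1 (013°, 8.0 km): east 8.0 sin 13° = 1.80, north 8.0 cos 13° = 7.79
Current position: (1.80, 7.79). Target: (-3.1, -3.8). Remaining: Δeast = -4.90, Δnorth = -11.59.
Bearing = atan2(-4.90, -11.59) mod 360° = 202.91°; distance = √((-4.90)² + (-11.59)²) = 12.588 km.

203°, 12.6 km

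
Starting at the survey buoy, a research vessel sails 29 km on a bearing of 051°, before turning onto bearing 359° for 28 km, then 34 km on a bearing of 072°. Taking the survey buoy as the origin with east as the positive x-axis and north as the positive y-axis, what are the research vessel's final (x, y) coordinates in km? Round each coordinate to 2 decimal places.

Leg 1 (051°, 29 km): east 29 sin 51° = 22.54, north 29 cos 51° = 18.25
Leg 2 (359°, 28 km): east 28 sin 359° = -0.49, north 28 cos 359° = 28.00
Leg 3 (072°, 34 km): east 34 sin 72° = 32.34, north 34 cos 72° = 10.51
Summing: 54.38 km east, 56.75 km north → (54.38, 56.75).

(54.38, 56.75)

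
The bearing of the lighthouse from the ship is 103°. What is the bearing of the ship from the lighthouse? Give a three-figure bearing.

283°

Back-bearing = 103° + 180° = 283°.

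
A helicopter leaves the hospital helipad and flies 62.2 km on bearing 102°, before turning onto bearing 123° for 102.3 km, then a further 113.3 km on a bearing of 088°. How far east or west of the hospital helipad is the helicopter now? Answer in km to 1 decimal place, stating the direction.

259.9 km east

Leg 1 (102°, 62.2 km): east 62.2 sin 102° = 60.84, north 62.2 cos 102° = -12.93
Leg 2 (123°, 102.3 km): east 102.3 sin 123° = 85.80, north 102.3 cos 123° = -55.72
Leg 3 (088°, 113.3 km): east 113.3 sin 88° = 113.23, north 113.3 cos 88° = 3.95
Net east component: 259.87 km.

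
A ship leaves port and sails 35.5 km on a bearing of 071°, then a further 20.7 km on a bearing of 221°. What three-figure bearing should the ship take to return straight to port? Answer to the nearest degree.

281°

Leg 1 (071°, 35.5 km): east 35.5 sin 71° = 33.57, north 35.5 cos 71° = 11.56
Leg 2 (221°, 20.7 km): east 20.7 sin 221° = -13.58, north 20.7 cos 221° = -15.62
Net displacement: 19.99 east, -4.06 north. Direction back to start is (-19.99, 4.06): bearing = atan2(-19.99, 4.06) mod 360° = 281.50° ≈ 281°.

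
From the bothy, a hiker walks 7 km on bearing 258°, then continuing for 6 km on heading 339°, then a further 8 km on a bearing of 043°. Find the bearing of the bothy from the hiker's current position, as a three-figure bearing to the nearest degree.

160°

Leg 1 (258°, 7 km): east 7 sin 258° = -6.85, north 7 cos 258° = -1.46
Leg 2 (339°, 6 km): east 6 sin 339° = -2.15, north 6 cos 339° = 5.60
Leg 3 (043°, 8 km): east 8 sin 43° = 5.46, north 8 cos 43° = 5.85
Net displacement: -3.54 east, 10.00 north. Direction back to start is (3.54, -10.00): bearing = atan2(3.54, -10.00) mod 360° = 160.49° ≈ 160°.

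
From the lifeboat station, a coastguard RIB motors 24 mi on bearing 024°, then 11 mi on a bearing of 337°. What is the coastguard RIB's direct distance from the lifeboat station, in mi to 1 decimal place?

32.5 mi

Leg 1 (024°, 24 mi): east 24 sin 24° = 9.76, north 24 cos 24° = 21.93
Leg 2 (337°, 11 mi): east 11 sin 337° = -4.30, north 11 cos 337° = 10.13
Net: 5.46 east, 32.05 north. Distance = √((5.46)² + (32.05)²) = 32.513 mi.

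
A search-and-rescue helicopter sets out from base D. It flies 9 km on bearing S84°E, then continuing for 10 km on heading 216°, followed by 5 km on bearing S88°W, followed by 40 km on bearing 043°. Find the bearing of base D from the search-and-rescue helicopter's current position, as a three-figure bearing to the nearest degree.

Leg 1 (S84°E, 9 km): east 9 sin 96° = 8.95, north 9 cos 96° = -0.94
Leg 2 (216°, 10 km): east 10 sin 216° = -5.88, north 10 cos 216° = -8.09
Leg 3 (S88°W, 5 km): east 5 sin 268° = -5.00, north 5 cos 268° = -0.17
Leg 4 (043°, 40 km): east 40 sin 43° = 27.28, north 40 cos 43° = 29.25
Net displacement: 25.36 east, 20.05 north. Direction back to start is (-25.36, -20.05): bearing = atan2(-25.36, -20.05) mod 360° = 231.67° ≈ 232°.

232°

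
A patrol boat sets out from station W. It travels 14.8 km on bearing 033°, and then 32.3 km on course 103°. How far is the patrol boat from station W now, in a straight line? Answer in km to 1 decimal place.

39.9 km

Leg 1 (033°, 14.8 km): east 14.8 sin 33° = 8.06, north 14.8 cos 33° = 12.41
Leg 2 (103°, 32.3 km): east 32.3 sin 103° = 31.47, north 32.3 cos 103° = -7.27
Net: 39.53 east, 5.15 north. Distance = √((39.53)² + (5.15)²) = 39.866 km.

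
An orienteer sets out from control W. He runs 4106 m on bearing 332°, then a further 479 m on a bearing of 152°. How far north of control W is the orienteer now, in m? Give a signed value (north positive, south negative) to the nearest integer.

3202 m

Leg 1 (332°, 4106 m): east 4106 sin 332° = -1927.65, north 4106 cos 332° = 3625.38
Leg 2 (152°, 479 m): east 479 sin 152° = 224.88, north 479 cos 152° = -422.93
Net north component: 3202.45 m.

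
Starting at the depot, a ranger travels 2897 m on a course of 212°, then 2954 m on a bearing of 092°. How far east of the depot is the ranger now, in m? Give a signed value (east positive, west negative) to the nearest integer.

1417 m

Leg 1 (212°, 2897 m): east 2897 sin 212° = -1535.18, north 2897 cos 212° = -2456.80
Leg 2 (092°, 2954 m): east 2954 sin 92° = 2952.20, north 2954 cos 92° = -103.09
Net east component: 1417.02 m.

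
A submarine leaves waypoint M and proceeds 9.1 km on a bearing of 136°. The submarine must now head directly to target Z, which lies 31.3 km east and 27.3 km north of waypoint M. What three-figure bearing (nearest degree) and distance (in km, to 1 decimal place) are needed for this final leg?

Leg 1 (136°, 9.1 km): east 9.1 sin 136° = 6.32, north 9.1 cos 136° = -6.55
Current position: (6.32, -6.55). Target: (31.3, 27.3). Remaining: Δeast = 24.98, Δnorth = 33.85.
Bearing = atan2(24.98, 33.85) mod 360° = 36.43°; distance = √((24.98)² + (33.85)²) = 42.065 km.

036°, 42.1 km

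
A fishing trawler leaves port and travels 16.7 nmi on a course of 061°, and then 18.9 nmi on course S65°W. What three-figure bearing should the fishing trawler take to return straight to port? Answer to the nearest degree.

092°

Leg 1 (061°, 16.7 nmi): east 16.7 sin 61° = 14.61, north 16.7 cos 61° = 8.10
Leg 2 (S65°W, 18.9 nmi): east 18.9 sin 245° = -17.13, north 18.9 cos 245° = -7.99
Net displacement: -2.52 east, 0.11 north. Direction back to start is (2.52, -0.11): bearing = atan2(2.52, -0.11) mod 360° = 92.47° ≈ 092°.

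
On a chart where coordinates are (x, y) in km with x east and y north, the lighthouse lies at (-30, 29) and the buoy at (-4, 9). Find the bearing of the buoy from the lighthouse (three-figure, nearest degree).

128°

Δeast = -4 − -30 = 26.00; Δnorth = 9 − 29 = -20.00.
Bearing = atan2(Δeast, Δnorth) mod 360° = 127.57° ≈ 128°.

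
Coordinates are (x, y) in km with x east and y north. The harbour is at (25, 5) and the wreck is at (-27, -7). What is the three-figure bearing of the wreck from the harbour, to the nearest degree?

257°

Δeast = -27 − 25 = -52.00; Δnorth = -7 − 5 = -12.00.
Bearing = atan2(Δeast, Δnorth) mod 360° = 257.01° ≈ 257°.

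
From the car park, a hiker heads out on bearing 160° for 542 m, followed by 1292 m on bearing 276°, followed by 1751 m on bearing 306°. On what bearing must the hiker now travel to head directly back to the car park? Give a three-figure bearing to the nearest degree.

105°

Leg 1 (160°, 542 m): east 542 sin 160° = 185.37, north 542 cos 160° = -509.31
Leg 2 (276°, 1292 m): east 1292 sin 276° = -1284.92, north 1292 cos 276° = 135.05
Leg 3 (306°, 1751 m): east 1751 sin 306° = -1416.59, north 1751 cos 306° = 1029.21
Net displacement: -2516.14 east, 654.95 north. Direction back to start is (2516.14, -654.95): bearing = atan2(2516.14, -654.95) mod 360° = 104.59° ≈ 105°.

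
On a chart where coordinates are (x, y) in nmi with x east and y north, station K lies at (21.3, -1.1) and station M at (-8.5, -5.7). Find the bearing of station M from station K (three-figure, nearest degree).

Δeast = -8.5 − 21.3 = -29.80; Δnorth = -5.7 − -1.1 = -4.60.
Bearing = atan2(Δeast, Δnorth) mod 360° = 261.22° ≈ 261°.

261°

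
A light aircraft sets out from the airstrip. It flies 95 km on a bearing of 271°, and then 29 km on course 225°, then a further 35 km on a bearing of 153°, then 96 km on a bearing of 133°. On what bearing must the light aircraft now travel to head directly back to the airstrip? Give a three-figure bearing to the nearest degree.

014°

Leg 1 (271°, 95 km): east 95 sin 271° = -94.99, north 95 cos 271° = 1.66
Leg 2 (225°, 29 km): east 29 sin 225° = -20.51, north 29 cos 225° = -20.51
Leg 3 (153°, 35 km): east 35 sin 153° = 15.89, north 35 cos 153° = -31.19
Leg 4 (133°, 96 km): east 96 sin 133° = 70.21, north 96 cos 133° = -65.47
Net displacement: -29.39 east, -115.51 north. Direction back to start is (29.39, 115.51): bearing = atan2(29.39, 115.51) mod 360° = 14.28° ≈ 014°.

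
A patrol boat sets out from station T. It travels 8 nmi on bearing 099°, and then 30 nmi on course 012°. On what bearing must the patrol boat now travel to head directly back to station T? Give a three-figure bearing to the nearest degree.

Leg 1 (099°, 8 nmi): east 8 sin 99° = 7.90, north 8 cos 99° = -1.25
Leg 2 (012°, 30 nmi): east 30 sin 12° = 6.24, north 30 cos 12° = 29.34
Net displacement: 14.14 east, 28.09 north. Direction back to start is (-14.14, -28.09): bearing = atan2(-14.14, -28.09) mod 360° = 206.72° ≈ 207°.

207°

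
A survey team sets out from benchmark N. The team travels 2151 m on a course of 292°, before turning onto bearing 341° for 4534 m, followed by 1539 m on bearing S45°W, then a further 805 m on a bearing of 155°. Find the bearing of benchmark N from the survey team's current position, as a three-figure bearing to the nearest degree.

Leg 1 (292°, 2151 m): east 2151 sin 292° = -1994.37, north 2151 cos 292° = 805.78
Leg 2 (341°, 4534 m): east 4534 sin 341° = -1476.13, north 4534 cos 341° = 4286.98
Leg 3 (S45°W, 1539 m): east 1539 sin 225° = -1088.24, north 1539 cos 225° = -1088.24
Leg 4 (155°, 805 m): east 805 sin 155° = 340.21, north 805 cos 155° = -729.58
Net displacement: -4218.53 east, 3274.94 north. Direction back to start is (4218.53, -3274.94): bearing = atan2(4218.53, -3274.94) mod 360° = 127.82° ≈ 128°.

128°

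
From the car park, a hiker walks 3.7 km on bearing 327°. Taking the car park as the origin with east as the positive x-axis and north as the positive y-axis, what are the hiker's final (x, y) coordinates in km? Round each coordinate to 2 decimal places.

Leg 1 (327°, 3.7 km): east 3.7 sin 327° = -2.02, north 3.7 cos 327° = 3.10
Summing: -2.02 km east, 3.10 km north → (-2.02, 3.10).

(-2.02, 3.10)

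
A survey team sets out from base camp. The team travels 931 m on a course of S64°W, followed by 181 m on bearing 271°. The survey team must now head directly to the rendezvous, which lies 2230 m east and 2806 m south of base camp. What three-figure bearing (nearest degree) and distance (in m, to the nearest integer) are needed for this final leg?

Leg 1 (S64°W, 931 m): east 931 sin 244° = -836.78, north 931 cos 244° = -408.12
Leg 2 (271°, 181 m): east 181 sin 271° = -180.97, north 181 cos 271° = 3.16
Current position: (-1017.75, -404.96). Target: (2230, -2806). Remaining: Δeast = 3247.75, Δnorth = -2401.04.
Bearing = atan2(3247.75, -2401.04) mod 360° = 126.48°; distance = √((3247.75)² + (-2401.04)²) = 4038.917 m.

126°, 4039 m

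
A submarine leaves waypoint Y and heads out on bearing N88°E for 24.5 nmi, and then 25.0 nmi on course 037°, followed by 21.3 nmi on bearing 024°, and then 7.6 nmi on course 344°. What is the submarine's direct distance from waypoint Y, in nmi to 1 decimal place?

66.3 nmi

Leg 1 (N88°E, 24.5 nmi): east 24.5 sin 88° = 24.49, north 24.5 cos 88° = 0.86
Leg 2 (037°, 25.0 nmi): east 25.0 sin 37° = 15.05, north 25.0 cos 37° = 19.97
Leg 3 (024°, 21.3 nmi): east 21.3 sin 24° = 8.66, north 21.3 cos 24° = 19.46
Leg 4 (344°, 7.6 nmi): east 7.6 sin 344° = -2.09, north 7.6 cos 344° = 7.31
Net: 46.10 east, 47.59 north. Distance = √((46.10)² + (47.59)²) = 66.253 nmi.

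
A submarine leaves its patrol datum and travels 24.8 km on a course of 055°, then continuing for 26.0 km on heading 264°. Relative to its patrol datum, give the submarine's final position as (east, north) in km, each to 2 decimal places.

Leg 1 (055°, 24.8 km): east 24.8 sin 55° = 20.31, north 24.8 cos 55° = 14.22
Leg 2 (264°, 26.0 km): east 26.0 sin 264° = -25.86, north 26.0 cos 264° = -2.72
Summing: -5.54 km east, 11.51 km north → (-5.54, 11.51).

(-5.54, 11.51)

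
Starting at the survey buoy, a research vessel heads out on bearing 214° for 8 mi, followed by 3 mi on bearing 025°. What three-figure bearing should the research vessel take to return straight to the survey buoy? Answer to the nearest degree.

039°

Leg 1 (214°, 8 mi): east 8 sin 214° = -4.47, north 8 cos 214° = -6.63
Leg 2 (025°, 3 mi): east 3 sin 25° = 1.27, north 3 cos 25° = 2.72
Net displacement: -3.21 east, -3.91 north. Direction back to start is (3.21, 3.91): bearing = atan2(3.21, 3.91) mod 360° = 39.32° ≈ 039°.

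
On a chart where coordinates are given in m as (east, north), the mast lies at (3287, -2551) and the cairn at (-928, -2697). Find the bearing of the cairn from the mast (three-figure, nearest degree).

Δeast = -928 − 3287 = -4215.00; Δnorth = -2697 − -2551 = -146.00.
Bearing = atan2(Δeast, Δnorth) mod 360° = 268.02° ≈ 268°.

268°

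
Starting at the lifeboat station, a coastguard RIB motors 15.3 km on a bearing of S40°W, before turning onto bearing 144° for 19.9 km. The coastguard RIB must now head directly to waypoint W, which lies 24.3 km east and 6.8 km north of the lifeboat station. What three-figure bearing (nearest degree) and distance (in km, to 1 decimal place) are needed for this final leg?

Leg 1 (S40°W, 15.3 km): east 15.3 sin 220° = -9.83, north 15.3 cos 220° = -11.72
Leg 2 (144°, 19.9 km): east 19.9 sin 144° = 11.70, north 19.9 cos 144° = -16.10
Current position: (1.86, -27.82). Target: (24.3, 6.8). Remaining: Δeast = 22.44, Δnorth = 34.62.
Bearing = atan2(22.44, 34.62) mod 360° = 32.95°; distance = √((22.44)² + (34.62)²) = 41.255 km.

033°, 41.3 km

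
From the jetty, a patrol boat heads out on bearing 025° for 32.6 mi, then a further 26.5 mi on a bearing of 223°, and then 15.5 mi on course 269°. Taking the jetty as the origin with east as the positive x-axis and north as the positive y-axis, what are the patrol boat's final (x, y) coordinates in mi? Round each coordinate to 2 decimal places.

(-19.79, 9.89)

Leg 1 (025°, 32.6 mi): east 32.6 sin 25° = 13.78, north 32.6 cos 25° = 29.55
Leg 2 (223°, 26.5 mi): east 26.5 sin 223° = -18.07, north 26.5 cos 223° = -19.38
Leg 3 (269°, 15.5 mi): east 15.5 sin 269° = -15.50, north 15.5 cos 269° = -0.27
Summing: -19.79 mi east, 9.89 mi north → (-19.79, 9.89).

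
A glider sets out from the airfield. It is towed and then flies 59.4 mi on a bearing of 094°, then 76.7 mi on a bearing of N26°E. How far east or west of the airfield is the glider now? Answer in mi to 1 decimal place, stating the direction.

92.9 mi east

Leg 1 (094°, 59.4 mi): east 59.4 sin 94° = 59.26, north 59.4 cos 94° = -4.14
Leg 2 (N26°E, 76.7 mi): east 76.7 sin 26° = 33.62, north 76.7 cos 26° = 68.94
Net east component: 92.88 mi.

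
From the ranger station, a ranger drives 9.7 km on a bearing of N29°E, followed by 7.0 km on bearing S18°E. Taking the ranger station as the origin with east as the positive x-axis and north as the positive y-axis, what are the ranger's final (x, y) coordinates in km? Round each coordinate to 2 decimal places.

Leg 1 (N29°E, 9.7 km): east 9.7 sin 29° = 4.70, north 9.7 cos 29° = 8.48
Leg 2 (S18°E, 7.0 km): east 7.0 sin 162° = 2.16, north 7.0 cos 162° = -6.66
Summing: 6.87 km east, 1.83 km north → (6.87, 1.83).

(6.87, 1.83)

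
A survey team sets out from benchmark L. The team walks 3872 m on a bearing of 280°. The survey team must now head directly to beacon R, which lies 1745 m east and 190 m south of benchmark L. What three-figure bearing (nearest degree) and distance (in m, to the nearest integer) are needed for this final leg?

099°, 5625 m

Leg 1 (280°, 3872 m): east 3872 sin 280° = -3813.18, north 3872 cos 280° = 672.37
Current position: (-3813.18, 672.37). Target: (1745, -190). Remaining: Δeast = 5558.18, Δnorth = -862.37.
Bearing = atan2(5558.18, -862.37) mod 360° = 98.82°; distance = √((5558.18)² + (-862.37)²) = 5624.677 m.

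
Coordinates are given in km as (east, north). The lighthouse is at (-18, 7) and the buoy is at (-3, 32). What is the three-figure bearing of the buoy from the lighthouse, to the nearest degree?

031°

Δeast = -3 − -18 = 15.00; Δnorth = 32 − 7 = 25.00.
Bearing = atan2(Δeast, Δnorth) mod 360° = 30.96° ≈ 031°.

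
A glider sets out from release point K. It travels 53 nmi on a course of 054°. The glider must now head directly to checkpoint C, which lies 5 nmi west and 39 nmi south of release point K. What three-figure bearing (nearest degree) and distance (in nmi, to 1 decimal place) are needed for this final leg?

214°, 84.9 nmi

Leg 1 (054°, 53 nmi): east 53 sin 54° = 42.88, north 53 cos 54° = 31.15
Current position: (42.88, 31.15). Target: (-5, -39). Remaining: Δeast = -47.88, Δnorth = -70.15.
Bearing = atan2(-47.88, -70.15) mod 360° = 214.31°; distance = √((-47.88)² + (-70.15)²) = 84.933 nmi.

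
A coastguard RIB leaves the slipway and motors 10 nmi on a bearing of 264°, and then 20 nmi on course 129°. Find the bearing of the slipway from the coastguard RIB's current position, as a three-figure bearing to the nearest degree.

Leg 1 (264°, 10 nmi): east 10 sin 264° = -9.95, north 10 cos 264° = -1.05
Leg 2 (129°, 20 nmi): east 20 sin 129° = 15.54, north 20 cos 129° = -12.59
Net displacement: 5.60 east, -13.63 north. Direction back to start is (-5.60, 13.63): bearing = atan2(-5.60, 13.63) mod 360° = 337.68° ≈ 338°.

338°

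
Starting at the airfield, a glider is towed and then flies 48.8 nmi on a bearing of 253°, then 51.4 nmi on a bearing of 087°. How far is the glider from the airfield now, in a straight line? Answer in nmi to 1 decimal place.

Leg 1 (253°, 48.8 nmi): east 48.8 sin 253° = -46.67, north 48.8 cos 253° = -14.27
Leg 2 (087°, 51.4 nmi): east 51.4 sin 87° = 51.33, north 51.4 cos 87° = 2.69
Net: 4.66 east, -11.58 north. Distance = √((4.66)² + (-11.58)²) = 12.481 nmi.

12.5 nmi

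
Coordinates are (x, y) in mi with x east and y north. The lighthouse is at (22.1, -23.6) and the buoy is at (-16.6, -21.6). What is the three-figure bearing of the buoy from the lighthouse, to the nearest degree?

273°

Δeast = -16.6 − 22.1 = -38.70; Δnorth = -21.6 − -23.6 = 2.00.
Bearing = atan2(Δeast, Δnorth) mod 360° = 272.96° ≈ 273°.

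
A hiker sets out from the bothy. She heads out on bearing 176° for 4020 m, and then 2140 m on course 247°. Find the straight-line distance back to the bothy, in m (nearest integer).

5132 m

Leg 1 (176°, 4020 m): east 4020 sin 176° = 280.42, north 4020 cos 176° = -4010.21
Leg 2 (247°, 2140 m): east 2140 sin 247° = -1969.88, north 2140 cos 247° = -836.16
Net: -1689.46 east, -4846.37 north. Distance = √((-1689.46)² + (-4846.37)²) = 5132.406 m.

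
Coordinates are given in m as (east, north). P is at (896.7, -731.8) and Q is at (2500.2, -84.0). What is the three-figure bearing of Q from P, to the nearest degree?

068°

Δeast = 2500.2 − 896.7 = 1603.50; Δnorth = -84.0 − -731.8 = 647.80.
Bearing = atan2(Δeast, Δnorth) mod 360° = 68.00° ≈ 068°.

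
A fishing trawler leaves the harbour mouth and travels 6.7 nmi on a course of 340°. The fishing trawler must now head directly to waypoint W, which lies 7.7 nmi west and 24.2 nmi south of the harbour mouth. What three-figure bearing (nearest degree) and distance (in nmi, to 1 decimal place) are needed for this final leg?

190°, 31.0 nmi

Leg 1 (340°, 6.7 nmi): east 6.7 sin 340° = -2.29, north 6.7 cos 340° = 6.30
Current position: (-2.29, 6.30). Target: (-7.7, -24.2). Remaining: Δeast = -5.41, Δnorth = -30.50.
Bearing = atan2(-5.41, -30.50) mod 360° = 190.06°; distance = √((-5.41)² + (-30.50)²) = 30.972 nmi.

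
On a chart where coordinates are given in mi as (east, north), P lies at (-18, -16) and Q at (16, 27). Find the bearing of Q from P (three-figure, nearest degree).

Δeast = 16 − -18 = 34.00; Δnorth = 27 − -16 = 43.00.
Bearing = atan2(Δeast, Δnorth) mod 360° = 38.33° ≈ 038°.

038°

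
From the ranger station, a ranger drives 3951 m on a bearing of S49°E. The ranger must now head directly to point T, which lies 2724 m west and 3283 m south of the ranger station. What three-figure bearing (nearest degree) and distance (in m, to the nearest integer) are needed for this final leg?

Leg 1 (S49°E, 3951 m): east 3951 sin 131° = 2981.86, north 3951 cos 131° = -2592.09
Current position: (2981.86, -2592.09). Target: (-2724, -3283). Remaining: Δeast = -5705.86, Δnorth = -690.91.
Bearing = atan2(-5705.86, -690.91) mod 360° = 263.10°; distance = √((-5705.86)² + (-690.91)²) = 5747.536 m.

263°, 5748 m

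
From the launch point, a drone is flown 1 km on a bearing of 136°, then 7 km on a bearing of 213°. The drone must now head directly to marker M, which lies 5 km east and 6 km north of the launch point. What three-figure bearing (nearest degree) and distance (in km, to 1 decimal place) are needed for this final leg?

033°, 15.0 km

Leg 1 (136°, 1 km): east 1 sin 136° = 0.69, north 1 cos 136° = -0.72
Leg 2 (213°, 7 km): east 7 sin 213° = -3.81, north 7 cos 213° = -5.87
Current position: (-3.12, -6.59). Target: (5, 6). Remaining: Δeast = 8.12, Δnorth = 12.59.
Bearing = atan2(8.12, 12.59) mod 360° = 32.81°; distance = √((8.12)² + (12.59)²) = 14.980 km.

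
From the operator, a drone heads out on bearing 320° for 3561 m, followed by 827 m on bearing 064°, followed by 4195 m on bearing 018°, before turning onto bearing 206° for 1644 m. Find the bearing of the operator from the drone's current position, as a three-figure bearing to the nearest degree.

170°

Leg 1 (320°, 3561 m): east 3561 sin 320° = -2288.97, north 3561 cos 320° = 2727.88
Leg 2 (064°, 827 m): east 827 sin 64° = 743.30, north 827 cos 64° = 362.53
Leg 3 (018°, 4195 m): east 4195 sin 18° = 1296.33, north 4195 cos 18° = 3989.68
Leg 4 (206°, 1644 m): east 1644 sin 206° = -720.68, north 1644 cos 206° = -1477.62
Net displacement: -970.02 east, 5602.48 north. Direction back to start is (970.02, -5602.48): bearing = atan2(970.02, -5602.48) mod 360° = 170.18° ≈ 170°.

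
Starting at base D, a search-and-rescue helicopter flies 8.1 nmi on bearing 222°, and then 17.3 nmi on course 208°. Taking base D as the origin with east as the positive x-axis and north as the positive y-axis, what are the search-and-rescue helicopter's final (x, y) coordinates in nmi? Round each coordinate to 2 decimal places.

(-13.54, -21.29)

Leg 1 (222°, 8.1 nmi): east 8.1 sin 222° = -5.42, north 8.1 cos 222° = -6.02
Leg 2 (208°, 17.3 nmi): east 17.3 sin 208° = -8.12, north 17.3 cos 208° = -15.27
Summing: -13.54 nmi east, -21.29 nmi north → (-13.54, -21.29).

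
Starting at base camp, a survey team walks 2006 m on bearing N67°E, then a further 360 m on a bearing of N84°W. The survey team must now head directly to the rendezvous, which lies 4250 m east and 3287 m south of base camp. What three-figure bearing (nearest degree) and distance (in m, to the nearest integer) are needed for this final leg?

Leg 1 (N67°E, 2006 m): east 2006 sin 67° = 1846.53, north 2006 cos 67° = 783.81
Leg 2 (N84°W, 360 m): east 360 sin 276° = -358.03, north 360 cos 276° = 37.63
Current position: (1488.50, 821.44). Target: (4250, -3287). Remaining: Δeast = 2761.50, Δnorth = -4108.44.
Bearing = atan2(2761.50, -4108.44) mod 360° = 146.09°; distance = √((2761.50)² + (-4108.44)²) = 4950.264 m.

146°, 4950 m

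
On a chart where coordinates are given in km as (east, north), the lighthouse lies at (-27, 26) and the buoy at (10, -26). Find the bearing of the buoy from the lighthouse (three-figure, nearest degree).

Δeast = 10 − -27 = 37.00; Δnorth = -26 − 26 = -52.00.
Bearing = atan2(Δeast, Δnorth) mod 360° = 144.57° ≈ 145°.

145°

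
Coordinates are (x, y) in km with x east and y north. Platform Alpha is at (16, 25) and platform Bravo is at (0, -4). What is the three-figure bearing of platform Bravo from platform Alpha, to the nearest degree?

Δeast = 0 − 16 = -16.00; Δnorth = -4 − 25 = -29.00.
Bearing = atan2(Δeast, Δnorth) mod 360° = 208.89° ≈ 209°.

209°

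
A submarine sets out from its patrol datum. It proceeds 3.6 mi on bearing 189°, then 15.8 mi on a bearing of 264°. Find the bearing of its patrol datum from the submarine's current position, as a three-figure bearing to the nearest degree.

Leg 1 (189°, 3.6 mi): east 3.6 sin 189° = -0.56, north 3.6 cos 189° = -3.56
Leg 2 (264°, 15.8 mi): east 15.8 sin 264° = -15.71, north 15.8 cos 264° = -1.65
Net displacement: -16.28 east, -5.21 north. Direction back to start is (16.28, 5.21): bearing = atan2(16.28, 5.21) mod 360° = 72.26° ≈ 072°.

072°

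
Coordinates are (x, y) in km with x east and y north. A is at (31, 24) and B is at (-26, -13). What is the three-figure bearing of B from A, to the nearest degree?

Δeast = -26 − 31 = -57.00; Δnorth = -13 − 24 = -37.00.
Bearing = atan2(Δeast, Δnorth) mod 360° = 237.01° ≈ 237°.

237°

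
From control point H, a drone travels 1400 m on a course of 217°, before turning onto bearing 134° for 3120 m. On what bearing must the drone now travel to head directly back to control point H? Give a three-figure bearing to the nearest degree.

Leg 1 (217°, 1400 m): east 1400 sin 217° = -842.54, north 1400 cos 217° = -1118.09
Leg 2 (134°, 3120 m): east 3120 sin 134° = 2244.34, north 3120 cos 134° = -2167.33
Net displacement: 1401.80 east, -3285.42 north. Direction back to start is (-1401.80, 3285.42): bearing = atan2(-1401.80, 3285.42) mod 360° = 336.89° ≈ 337°.

337°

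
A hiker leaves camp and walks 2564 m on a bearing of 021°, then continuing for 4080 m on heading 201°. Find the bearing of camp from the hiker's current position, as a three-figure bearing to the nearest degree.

Leg 1 (021°, 2564 m): east 2564 sin 21° = 918.86, north 2564 cos 21° = 2393.70
Leg 2 (201°, 4080 m): east 4080 sin 201° = -1462.14, north 4080 cos 201° = -3809.01
Net displacement: -543.29 east, -1415.31 north. Direction back to start is (543.29, 1415.31): bearing = atan2(543.29, 1415.31) mod 360° = 21.00° ≈ 021°.

021°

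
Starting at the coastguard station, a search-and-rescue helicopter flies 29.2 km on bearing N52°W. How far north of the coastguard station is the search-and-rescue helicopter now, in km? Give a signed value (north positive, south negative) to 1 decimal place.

18.0 km

Leg 1 (N52°W, 29.2 km): east 29.2 sin 308° = -23.01, north 29.2 cos 308° = 17.98
Net north component: 17.98 km.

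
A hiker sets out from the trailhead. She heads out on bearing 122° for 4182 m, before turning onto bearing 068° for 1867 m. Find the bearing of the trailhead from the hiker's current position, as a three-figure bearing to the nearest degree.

Leg 1 (122°, 4182 m): east 4182 sin 122° = 3546.54, north 4182 cos 122° = -2216.12
Leg 2 (068°, 1867 m): east 1867 sin 68° = 1731.05, north 1867 cos 68° = 699.39
Net displacement: 5277.59 east, -1516.73 north. Direction back to start is (-5277.59, 1516.73): bearing = atan2(-5277.59, 1516.73) mod 360° = 286.03° ≈ 286°.

286°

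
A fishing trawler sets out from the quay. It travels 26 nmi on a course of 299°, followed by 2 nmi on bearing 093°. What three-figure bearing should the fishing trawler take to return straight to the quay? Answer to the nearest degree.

Leg 1 (299°, 26 nmi): east 26 sin 299° = -22.74, north 26 cos 299° = 12.61
Leg 2 (093°, 2 nmi): east 2 sin 93° = 2.00, north 2 cos 93° = -0.10
Net displacement: -20.74 east, 12.50 north. Direction back to start is (20.74, -12.50): bearing = atan2(20.74, -12.50) mod 360° = 121.07° ≈ 121°.

121°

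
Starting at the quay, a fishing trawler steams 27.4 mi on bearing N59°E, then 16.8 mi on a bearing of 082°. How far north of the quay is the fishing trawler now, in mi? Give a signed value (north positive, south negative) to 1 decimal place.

16.5 mi

Leg 1 (N59°E, 27.4 mi): east 27.4 sin 59° = 23.49, north 27.4 cos 59° = 14.11
Leg 2 (082°, 16.8 mi): east 16.8 sin 82° = 16.64, north 16.8 cos 82° = 2.34
Net north component: 16.45 mi.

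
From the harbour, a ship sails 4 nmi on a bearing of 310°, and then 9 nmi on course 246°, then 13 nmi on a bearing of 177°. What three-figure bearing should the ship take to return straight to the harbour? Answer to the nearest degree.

037°

Leg 1 (310°, 4 nmi): east 4 sin 310° = -3.06, north 4 cos 310° = 2.57
Leg 2 (246°, 9 nmi): east 9 sin 246° = -8.22, north 9 cos 246° = -3.66
Leg 3 (177°, 13 nmi): east 13 sin 177° = 0.68, north 13 cos 177° = -12.98
Net displacement: -10.61 east, -14.07 north. Direction back to start is (10.61, 14.07): bearing = atan2(10.61, 14.07) mod 360° = 37.01° ≈ 037°.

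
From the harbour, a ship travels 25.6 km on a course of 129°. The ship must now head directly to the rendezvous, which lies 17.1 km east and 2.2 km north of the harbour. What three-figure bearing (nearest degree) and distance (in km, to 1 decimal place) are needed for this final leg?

351°, 18.5 km

Leg 1 (129°, 25.6 km): east 25.6 sin 129° = 19.89, north 25.6 cos 129° = -16.11
Current position: (19.89, -16.11). Target: (17.1, 2.2). Remaining: Δeast = -2.79, Δnorth = 18.31.
Bearing = atan2(-2.79, 18.31) mod 360° = 351.32°; distance = √((-2.79)² + (18.31)²) = 18.523 km.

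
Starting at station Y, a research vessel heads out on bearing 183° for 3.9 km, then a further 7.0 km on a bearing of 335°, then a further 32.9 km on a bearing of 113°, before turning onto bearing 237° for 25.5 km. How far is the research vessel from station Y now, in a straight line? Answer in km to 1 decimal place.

25.0 km

Leg 1 (183°, 3.9 km): east 3.9 sin 183° = -0.20, north 3.9 cos 183° = -3.89
Leg 2 (335°, 7.0 km): east 7.0 sin 335° = -2.96, north 7.0 cos 335° = 6.34
Leg 3 (113°, 32.9 km): east 32.9 sin 113° = 30.28, north 32.9 cos 113° = -12.86
Leg 4 (237°, 25.5 km): east 25.5 sin 237° = -21.39, north 25.5 cos 237° = -13.89
Net: 5.74 east, -24.29 north. Distance = √((5.74)² + (-24.29)²) = 24.962 km.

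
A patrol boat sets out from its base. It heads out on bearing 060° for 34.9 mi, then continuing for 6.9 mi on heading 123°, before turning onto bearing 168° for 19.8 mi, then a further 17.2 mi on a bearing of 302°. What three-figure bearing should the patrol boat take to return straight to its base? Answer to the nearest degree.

Leg 1 (060°, 34.9 mi): east 34.9 sin 60° = 30.22, north 34.9 cos 60° = 17.45
Leg 2 (123°, 6.9 mi): east 6.9 sin 123° = 5.79, north 6.9 cos 123° = -3.76
Leg 3 (168°, 19.8 mi): east 19.8 sin 168° = 4.12, north 19.8 cos 168° = -19.37
Leg 4 (302°, 17.2 mi): east 17.2 sin 302° = -14.59, north 17.2 cos 302° = 9.11
Net displacement: 25.54 east, 3.44 north. Direction back to start is (-25.54, -3.44): bearing = atan2(-25.54, -3.44) mod 360° = 262.33° ≈ 262°.

262°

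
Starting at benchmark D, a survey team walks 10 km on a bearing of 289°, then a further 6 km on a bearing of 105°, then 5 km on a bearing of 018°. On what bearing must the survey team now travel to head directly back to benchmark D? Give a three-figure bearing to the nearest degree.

162°

Leg 1 (289°, 10 km): east 10 sin 289° = -9.46, north 10 cos 289° = 3.26
Leg 2 (105°, 6 km): east 6 sin 105° = 5.80, north 6 cos 105° = -1.55
Leg 3 (018°, 5 km): east 5 sin 18° = 1.55, north 5 cos 18° = 4.76
Net displacement: -2.11 east, 6.46 north. Direction back to start is (2.11, -6.46): bearing = atan2(2.11, -6.46) mod 360° = 161.87° ≈ 162°.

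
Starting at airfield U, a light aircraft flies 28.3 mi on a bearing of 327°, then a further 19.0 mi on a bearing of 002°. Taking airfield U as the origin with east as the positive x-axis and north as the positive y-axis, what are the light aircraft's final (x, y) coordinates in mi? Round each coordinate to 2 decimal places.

(-14.75, 42.72)

Leg 1 (327°, 28.3 mi): east 28.3 sin 327° = -15.41, north 28.3 cos 327° = 23.73
Leg 2 (002°, 19.0 mi): east 19.0 sin 2° = 0.66, north 19.0 cos 2° = 18.99
Summing: -14.75 mi east, 42.72 mi north → (-14.75, 42.72).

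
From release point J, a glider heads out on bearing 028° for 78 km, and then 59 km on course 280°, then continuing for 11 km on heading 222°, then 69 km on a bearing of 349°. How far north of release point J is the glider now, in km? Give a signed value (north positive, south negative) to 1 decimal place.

138.7 km

Leg 1 (028°, 78 km): east 78 sin 28° = 36.62, north 78 cos 28° = 68.87
Leg 2 (280°, 59 km): east 59 sin 280° = -58.10, north 59 cos 280° = 10.25
Leg 3 (222°, 11 km): east 11 sin 222° = -7.36, north 11 cos 222° = -8.17
Leg 4 (349°, 69 km): east 69 sin 349° = -13.17, north 69 cos 349° = 67.73
Net north component: 138.67 km.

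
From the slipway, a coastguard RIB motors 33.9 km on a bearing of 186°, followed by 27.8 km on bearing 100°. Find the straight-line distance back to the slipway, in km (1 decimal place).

45.3 km

Leg 1 (186°, 33.9 km): east 33.9 sin 186° = -3.54, north 33.9 cos 186° = -33.71
Leg 2 (100°, 27.8 km): east 27.8 sin 100° = 27.38, north 27.8 cos 100° = -4.83
Net: 23.83 east, -38.54 north. Distance = √((23.83)² + (-38.54)²) = 45.316 km.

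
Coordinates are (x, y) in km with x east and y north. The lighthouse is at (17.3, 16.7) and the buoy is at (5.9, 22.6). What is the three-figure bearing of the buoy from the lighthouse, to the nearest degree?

Δeast = 5.9 − 17.3 = -11.40; Δnorth = 22.6 − 16.7 = 5.90.
Bearing = atan2(Δeast, Δnorth) mod 360° = 297.36° ≈ 297°.

297°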